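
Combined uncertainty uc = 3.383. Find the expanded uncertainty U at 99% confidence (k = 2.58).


U = k * uc
U = 2.58 * 3.383
U = 8.7281

8.7281


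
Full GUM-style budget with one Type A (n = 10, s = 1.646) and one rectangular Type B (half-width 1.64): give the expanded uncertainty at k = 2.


u_A = s / sqrt(n) = 1.646 / sqrt(10) = 0.5205109
u_B = half_width / sqrt(3) = 1.64 / sqrt(3) = 0.94685444
uc = sqrt(u_A^2 + u_B^2) = sqrt(0.5205109^2 + 0.94685444^2) = 1.0804929
U = k * uc = 2 * 1.0804929
U = 2.1610

2.1610


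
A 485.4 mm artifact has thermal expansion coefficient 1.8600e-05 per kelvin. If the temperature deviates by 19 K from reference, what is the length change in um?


dL = L * alpha * dT
= 485.4 * 1.8600e-05 * 19
= 0.1715404 mm
dL_um = 0.1715404 * 1000 = 171.5404 um

171.5404


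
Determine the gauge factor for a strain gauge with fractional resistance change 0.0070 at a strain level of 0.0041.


GF = (dR/R) / epsilon
= 0.0070 / 0.0041
= 1.7073

1.7073


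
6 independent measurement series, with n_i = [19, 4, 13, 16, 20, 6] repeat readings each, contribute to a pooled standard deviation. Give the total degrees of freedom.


nu = sum_i (n_i - 1)
nu = ((19 - 1) + (4 - 1) + (13 - 1) + (16 - 1) + (20 - 1) + (6 - 1))
nu = 18 + 3 + 12 + 15 + 19 + 5
nu = 72

72


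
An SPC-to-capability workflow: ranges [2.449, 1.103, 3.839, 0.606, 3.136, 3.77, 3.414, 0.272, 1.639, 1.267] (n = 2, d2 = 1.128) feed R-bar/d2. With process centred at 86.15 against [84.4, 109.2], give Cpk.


R_bar = (2.449 + 1.103 + 3.839 + 0.606 + 3.136 + 3.77 + 3.414 + 0.272 + 1.639 + 1.267) / 10 = 2.1495
sigma = R_bar / d2 = 2.1495 / 1.128 = 1.9055851
Cp = (USL - LSL)/(6*sigma) = (109.2 - 84.4)/(6*1.9055851) = 2.1691
Cpu = (109.2 - 86.15)/(3*1.9055851) = 4.0320
Cpl = (86.15 - 84.4)/(3*1.9055851) = 0.3061
Cpk = min(Cpu, Cpl) = 0.3061

0.3061


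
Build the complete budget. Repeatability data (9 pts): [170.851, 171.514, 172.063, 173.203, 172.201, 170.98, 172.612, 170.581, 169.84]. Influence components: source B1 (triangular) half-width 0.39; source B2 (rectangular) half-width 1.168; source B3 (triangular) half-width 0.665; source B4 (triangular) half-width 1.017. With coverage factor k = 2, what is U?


mean = (170.851 + 171.514 + 172.063 + 173.203 + 172.201 + 170.98 + 172.612 + 170.581 + 169.84) / 9 = 171.5383333
s = sqrt(sum((x - mean)^2)/(n-1)) = 1.07377
u_A = s / sqrt(n) = 1.07377 / sqrt(9) = 0.35792333
u_B1 = 0.39 / sqrt(6) = 0.15921683
u_B2 = 1.168 / sqrt(3) = 0.67434511
u_B3 = 0.665 / sqrt(6) = 0.27148511
u_B4 = 1.017 / sqrt(6) = 0.41518851
uc = sqrt(0.35792333^2 + 0.15921683^2 + 0.67434511^2 + 0.27148511^2 + 0.41518851^2) = 0.92427599
U = k * uc = 2 * 0.92427599
U = 1.8486

1.8486


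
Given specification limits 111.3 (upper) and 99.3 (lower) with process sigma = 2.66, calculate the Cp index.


Cp = (USL - LSL) / (6 * sigma)
= (111.3 - 99.3) / (6 * 2.66)
= 12.0000 / 15.9600
= 0.7519

0.7519


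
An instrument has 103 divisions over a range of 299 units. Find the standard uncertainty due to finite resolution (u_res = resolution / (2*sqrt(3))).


resolution = range / divisions
resolution = 299 / 103 = 2.9029126
u_res = resolution / (2*sqrt(3))
u_res = 2.9029126 / 3.4641016
u_res = 0.8380

0.8380


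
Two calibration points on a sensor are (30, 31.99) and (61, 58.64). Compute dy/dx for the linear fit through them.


slope = (y2 - y1) / (x2 - x1)
= (58.64 - 31.99) / (61 - 30)
= 26.6500 / 31
= 0.8597

0.8597


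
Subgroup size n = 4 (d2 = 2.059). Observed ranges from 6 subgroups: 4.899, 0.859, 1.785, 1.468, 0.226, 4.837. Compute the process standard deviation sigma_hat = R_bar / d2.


R_bar = (4.899 + 0.859 + 1.785 + 1.468 + 0.226 + 4.837) / 6
R_bar = 14.074 / 6 = 2.3456667
sigma_hat = R_bar / d2 = 2.3456667 / 2.059 = 1.1392

1.1392


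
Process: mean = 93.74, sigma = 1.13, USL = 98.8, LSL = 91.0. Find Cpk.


Cpu = (USL - mean) / (3*sigma) = (98.8 - 93.74) / (3*1.13) = 1.4926
Cpl = (mean - LSL) / (3*sigma) = (93.74 - 91.0) / (3*1.13) = 0.8083
Cpk = min(Cpu, Cpl) = 0.8083

0.8083


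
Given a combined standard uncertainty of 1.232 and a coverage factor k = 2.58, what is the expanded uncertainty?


U = k * uc
U = 2.58 * 1.232
U = 3.1786

3.1786


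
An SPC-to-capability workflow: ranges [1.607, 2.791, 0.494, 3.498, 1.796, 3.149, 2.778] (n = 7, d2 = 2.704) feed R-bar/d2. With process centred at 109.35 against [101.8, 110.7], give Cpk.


R_bar = (1.607 + 2.791 + 0.494 + 3.498 + 1.796 + 3.149 + 2.778) / 7 = 2.3018571
sigma = R_bar / d2 = 2.3018571 / 2.704 = 0.85127851
Cp = (USL - LSL)/(6*sigma) = (110.7 - 101.8)/(6*0.85127851) = 1.7425
Cpu = (110.7 - 109.35)/(3*0.85127851) = 0.5286
Cpl = (109.35 - 101.8)/(3*0.85127851) = 2.9563
Cpk = min(Cpu, Cpl) = 0.5286

0.5286


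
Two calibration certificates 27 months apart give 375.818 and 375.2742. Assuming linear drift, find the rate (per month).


rate = (v2 - v1) / months
= (375.2742 - 375.818) / 27
= -0.5438 / 27
= -0.0201

-0.0201


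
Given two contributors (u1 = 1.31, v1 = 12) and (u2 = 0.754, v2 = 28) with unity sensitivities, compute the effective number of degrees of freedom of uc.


uc = sqrt(u1^2 + u2^2) = sqrt(1.31^2 + 0.754^2) = 1.5114946
v_eff = uc^4 / (u1^4/v1 + u2^4/v2)
= 1.5114946^4 / (1.31^4/12 + 0.754^4/28)
= 5.2194699 / 0.25695983
v_eff = 20.3124

20.3124


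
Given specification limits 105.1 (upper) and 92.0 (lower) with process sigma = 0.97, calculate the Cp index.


Cp = (USL - LSL) / (6 * sigma)
= (105.1 - 92.0) / (6 * 0.97)
= 13.1000 / 5.8200
= 2.2509

2.2509


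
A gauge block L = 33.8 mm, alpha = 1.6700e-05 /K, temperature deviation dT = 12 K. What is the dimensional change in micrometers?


dL = L * alpha * dT
= 33.8 * 1.6700e-05 * 12
= 0.0067735 mm
dL_um = 0.0067735 * 1000 = 6.7735 um

6.7735


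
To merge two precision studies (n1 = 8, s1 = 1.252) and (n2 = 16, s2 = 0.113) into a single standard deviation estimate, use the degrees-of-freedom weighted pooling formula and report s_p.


s_p = sqrt(((n1-1)*s1^2 + (n2-1)*s2^2) / (n1+n2-2))
numerator = (8-1)*1.252^2 + (16-1)*0.113^2 = 10.972528 + 0.191535 = 11.164063
denominator = 8 + 16 - 2 = 22
s_p^2 = 11.164063 / 22 = 0.50745741
s_p = sqrt(0.50745741) = 0.7124

0.7124


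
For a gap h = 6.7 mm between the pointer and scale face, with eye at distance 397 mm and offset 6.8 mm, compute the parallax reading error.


error = h * offset / d
= 6.7 * 6.8 / 397
= 0.1148

0.1148


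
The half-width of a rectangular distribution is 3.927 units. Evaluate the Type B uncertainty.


u_B = half_width / sqrt(3)
u_B = 3.927 / 1.7320508
u_B = 2.2673

2.2673


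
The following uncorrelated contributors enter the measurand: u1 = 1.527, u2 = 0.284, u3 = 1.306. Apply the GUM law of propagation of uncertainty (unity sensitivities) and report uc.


uc = sqrt(1.527^2 + 0.284^2 + 1.306^2)
uc = sqrt(4.118021)
uc = 2.0293

2.0293


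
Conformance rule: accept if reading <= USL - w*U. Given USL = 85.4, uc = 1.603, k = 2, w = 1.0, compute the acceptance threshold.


U = k * uc = 2 * 1.603 = 3.206
guard band g = w * U = 1.0 * 3.206 = 3.206
AL = USL - g = 85.4 - 3.206
AL = 82.1940

82.1940


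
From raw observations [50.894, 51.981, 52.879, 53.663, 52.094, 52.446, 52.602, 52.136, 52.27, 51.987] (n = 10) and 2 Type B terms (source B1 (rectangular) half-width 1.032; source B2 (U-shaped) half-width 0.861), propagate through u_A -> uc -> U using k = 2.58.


mean = (50.894 + 51.981 + 52.879 + 53.663 + 52.094 + 52.446 + 52.602 + 52.136 + 52.27 + 51.987) / 10 = 52.2952
s = sqrt(sum((x - mean)^2)/(n-1)) = 0.71118818
u_A = s / sqrt(n) = 0.71118818 / sqrt(10) = 0.22489745
u_B1 = 1.032 / sqrt(3) = 0.59582548
u_B2 = 0.861 / sqrt(2) = 0.60881894
uc = sqrt(0.22489745^2 + 0.59582548^2 + 0.60881894^2) = 0.88104902
U = k * uc = 2.58 * 0.88104902
U = 2.2731

2.2731


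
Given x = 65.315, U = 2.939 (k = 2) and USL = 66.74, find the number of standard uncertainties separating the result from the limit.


u = U / k = 2.939 / 2 = 1.4695
margin = |USL - x| = |66.74 - 65.315| = 1.425
z = margin / u = 1.425 / 1.4695
z = 0.9697

0.9697


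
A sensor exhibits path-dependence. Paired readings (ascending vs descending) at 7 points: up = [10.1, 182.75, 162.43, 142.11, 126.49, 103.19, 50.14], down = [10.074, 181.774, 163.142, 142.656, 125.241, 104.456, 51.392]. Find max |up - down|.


|10.1 - 10.074| = 0.0260
|182.75 - 181.774| = 0.9760
|162.43 - 163.142| = 0.7120
|142.11 - 142.656| = 0.5460
|126.49 - 125.241| = 1.2490
|103.19 - 104.456| = 1.2660
|50.14 - 51.392| = 1.2520
hysteresis = max(diffs) = 1.2660

1.2660


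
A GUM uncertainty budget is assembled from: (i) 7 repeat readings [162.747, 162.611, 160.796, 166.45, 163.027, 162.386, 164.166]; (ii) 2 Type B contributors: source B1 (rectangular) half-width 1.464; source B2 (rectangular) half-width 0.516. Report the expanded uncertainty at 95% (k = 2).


mean = (162.747 + 162.611 + 160.796 + 166.45 + 163.027 + 162.386 + 164.166) / 7 = 163.169
s = sqrt(sum((x - mean)^2)/(n-1)) = 1.7565496
u_A = s / sqrt(n) = 1.7565496 / sqrt(7) = 0.66391334
u_B1 = 1.464 / sqrt(3) = 0.84524079
u_B2 = 0.516 / sqrt(3) = 0.29791274
uc = sqrt(0.66391334^2 + 0.84524079^2 + 0.29791274^2) = 1.1153318
U = k * uc = 2 * 1.1153318
U = 2.2307

2.2307


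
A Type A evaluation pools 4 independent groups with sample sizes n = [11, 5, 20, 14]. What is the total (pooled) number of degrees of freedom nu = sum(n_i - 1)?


nu = sum_i (n_i - 1)
nu = ((11 - 1) + (5 - 1) + (20 - 1) + (14 - 1))
nu = 10 + 4 + 19 + 13
nu = 46

46


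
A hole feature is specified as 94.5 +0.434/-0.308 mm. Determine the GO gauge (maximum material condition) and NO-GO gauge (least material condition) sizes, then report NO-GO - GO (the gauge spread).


GO = nominal - lower_tol (smallest hole = maximum material condition)
GO = 94.5 - 0.308 = 94.192
NO-GO = nominal + upper_tol (largest hole = least material condition)
NO-GO = 94.5 + 0.434 = 94.934
spread = NO-GO - GO = 94.934 - 94.192 = 0.7420

0.7420


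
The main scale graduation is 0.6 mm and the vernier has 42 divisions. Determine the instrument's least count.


LC = MSD / n_div
= 0.6 / 42
= 0.0143

0.0143


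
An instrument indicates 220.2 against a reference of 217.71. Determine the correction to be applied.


Correction = standard - reading
= 217.71 - 220.2
= -2.4900

-2.4900


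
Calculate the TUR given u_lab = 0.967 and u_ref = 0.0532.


TUR = u_lab / u_ref
= 0.967 / 0.0532
= 18.1767

18.1767


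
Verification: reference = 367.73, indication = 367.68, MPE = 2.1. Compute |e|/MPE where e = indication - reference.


e = indication - reference = 367.68 - 367.73 = -0.0500
|e| = 0.0500
ratio = |e| / MPE = 0.0500 / 2.1
ratio = 0.0238

0.0238


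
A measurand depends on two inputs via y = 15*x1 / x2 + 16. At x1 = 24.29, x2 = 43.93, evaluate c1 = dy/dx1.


y = 15*x1 / x2 + 16
dy/dx1 = 15/x2
Evaluate at x2 = 43.93: c1 = 15 / 43.93
c1 = 0.3415

0.3415


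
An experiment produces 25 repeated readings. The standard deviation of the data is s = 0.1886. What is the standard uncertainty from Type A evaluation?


u_A = s / sqrt(n)
u_A = 0.1886 / sqrt(25)
u_A = 0.1886 / 5
u_A = 0.0377

0.0377


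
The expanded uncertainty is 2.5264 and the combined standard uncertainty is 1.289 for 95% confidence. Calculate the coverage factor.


k = U / uc
k = 2.5264 / 1.289
k = 1.96

1.96


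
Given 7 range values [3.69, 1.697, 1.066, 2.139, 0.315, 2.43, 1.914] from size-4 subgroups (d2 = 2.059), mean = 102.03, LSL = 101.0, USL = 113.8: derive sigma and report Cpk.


R_bar = (3.69 + 1.697 + 1.066 + 2.139 + 0.315 + 2.43 + 1.914) / 7 = 1.893
sigma = R_bar / d2 = 1.893 / 2.059 = 0.91937834
Cp = (USL - LSL)/(6*sigma) = (113.8 - 101.0)/(6*0.91937834) = 2.3204
Cpu = (113.8 - 102.03)/(3*0.91937834) = 4.2674
Cpl = (102.03 - 101.0)/(3*0.91937834) = 0.3734
Cpk = min(Cpu, Cpl) = 0.3734

0.3734


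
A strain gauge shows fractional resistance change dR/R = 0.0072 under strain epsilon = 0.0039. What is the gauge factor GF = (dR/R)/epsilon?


GF = (dR/R) / epsilon
= 0.0072 / 0.0039
= 1.8462

1.8462


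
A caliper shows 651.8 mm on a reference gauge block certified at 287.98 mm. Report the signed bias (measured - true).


Systematic error = measured - true
= 651.8 - 287.98
= 363.8200

363.8200


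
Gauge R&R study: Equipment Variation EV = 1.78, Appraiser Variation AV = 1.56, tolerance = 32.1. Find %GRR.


GRR = sqrt(EV^2 + AV^2) = sqrt(1.78^2 + 1.56^2) = 2.3668545
%GRR = GRR / tol * 100 = 2.3668545 / 32.1 * 100
%GRR = 7.3734

7.3734


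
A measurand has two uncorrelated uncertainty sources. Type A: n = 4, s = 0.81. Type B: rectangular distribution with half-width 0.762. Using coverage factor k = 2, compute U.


u_A = s / sqrt(n) = 0.81 / sqrt(4) = 0.405
u_B = half_width / sqrt(3) = 0.762 / sqrt(3) = 0.43994091
uc = sqrt(u_A^2 + u_B^2) = sqrt(0.405^2 + 0.43994091^2) = 0.59797408
U = k * uc = 2 * 0.59797408
U = 1.1959

1.1959


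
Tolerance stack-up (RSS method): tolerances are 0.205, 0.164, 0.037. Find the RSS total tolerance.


RSS = sqrt(0.205^2 + 0.164^2 + 0.037^2)
= sqrt(0.07029)
= 0.2651

0.2651


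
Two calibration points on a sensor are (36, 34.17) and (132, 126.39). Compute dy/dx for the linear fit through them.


slope = (y2 - y1) / (x2 - x1)
= (126.39 - 34.17) / (132 - 36)
= 92.2200 / 96
= 0.9606

0.9606


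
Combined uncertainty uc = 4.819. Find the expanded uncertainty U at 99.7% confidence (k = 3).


U = k * uc
U = 3 * 4.819
U = 14.4570

14.4570


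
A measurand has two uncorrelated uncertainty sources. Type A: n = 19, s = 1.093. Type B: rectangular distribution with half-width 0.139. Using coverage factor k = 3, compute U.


u_A = s / sqrt(n) = 1.093 / sqrt(19) = 0.2507514
u_B = half_width / sqrt(3) = 0.139 / sqrt(3) = 0.080251687
uc = sqrt(u_A^2 + u_B^2) = sqrt(0.2507514^2 + 0.080251687^2) = 0.26328045
U = k * uc = 3 * 0.26328045
U = 0.7898

0.7898


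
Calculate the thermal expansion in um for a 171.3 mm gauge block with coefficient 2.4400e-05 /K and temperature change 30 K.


dL = L * alpha * dT
= 171.3 * 2.4400e-05 * 30
= 0.1253916 mm
dL_um = 0.1253916 * 1000 = 125.3916 um

125.3916


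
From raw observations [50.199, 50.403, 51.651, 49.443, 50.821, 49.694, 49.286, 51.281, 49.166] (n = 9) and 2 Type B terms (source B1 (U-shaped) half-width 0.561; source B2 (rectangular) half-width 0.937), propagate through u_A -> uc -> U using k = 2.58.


mean = (50.199 + 50.403 + 51.651 + 49.443 + 50.821 + 49.694 + 49.286 + 51.281 + 49.166) / 9 = 50.216
s = sqrt(sum((x - mean)^2)/(n-1)) = 0.89667065
u_A = s / sqrt(n) = 0.89667065 / sqrt(9) = 0.29889022
u_B1 = 0.561 / sqrt(2) = 0.3966869
u_B2 = 0.937 / sqrt(3) = 0.5409772
uc = sqrt(0.29889022^2 + 0.3966869^2 + 0.5409772^2) = 0.73440601
U = k * uc = 2.58 * 0.73440601
U = 1.8948

1.8948


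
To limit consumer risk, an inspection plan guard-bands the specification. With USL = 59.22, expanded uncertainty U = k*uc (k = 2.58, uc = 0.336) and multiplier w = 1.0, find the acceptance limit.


U = k * uc = 2.58 * 0.336 = 0.86688
guard band g = w * U = 1.0 * 0.86688 = 0.86688
AL = USL - g = 59.22 - 0.86688
AL = 58.3531

58.3531


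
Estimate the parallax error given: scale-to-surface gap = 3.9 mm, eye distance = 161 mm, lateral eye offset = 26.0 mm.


error = h * offset / d
= 3.9 * 26.0 / 161
= 0.6298

0.6298


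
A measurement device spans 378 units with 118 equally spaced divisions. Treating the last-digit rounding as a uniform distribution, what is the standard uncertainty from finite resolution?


resolution = range / divisions
resolution = 378 / 118 = 3.2033898
u_res = resolution / (2*sqrt(3))
u_res = 3.2033898 / 3.4641016
u_res = 0.9247

0.9247


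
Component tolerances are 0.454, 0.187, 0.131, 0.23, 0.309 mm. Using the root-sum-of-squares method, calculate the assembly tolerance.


RSS = sqrt(0.454^2 + 0.187^2 + 0.131^2 + 0.23^2 + 0.309^2)
= sqrt(0.406627)
= 0.6377

0.6377


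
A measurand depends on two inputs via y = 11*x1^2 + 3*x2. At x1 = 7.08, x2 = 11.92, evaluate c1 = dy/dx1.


y = 11*x1^2 + 3*x2
dy/dx1 = 2*11*x1
Evaluate at x1 = 7.08: c1 = 22 * 7.08
c1 = 155.7600

155.7600


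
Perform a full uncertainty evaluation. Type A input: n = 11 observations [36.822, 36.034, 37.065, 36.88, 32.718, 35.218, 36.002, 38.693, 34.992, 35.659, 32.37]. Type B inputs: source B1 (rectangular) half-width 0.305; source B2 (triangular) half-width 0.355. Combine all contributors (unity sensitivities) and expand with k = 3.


mean = (36.822 + 36.034 + 37.065 + 36.88 + 32.718 + 35.218 + 36.002 + 38.693 + 34.992 + 35.659 + 32.37) / 11 = 35.67754545
s = sqrt(sum((x - mean)^2)/(n-1)) = 1.8543534
u_A = s / sqrt(n) = 1.8543534 / sqrt(11) = 0.55910859
u_B1 = 0.305 / sqrt(3) = 0.17609183
u_B2 = 0.355 / sqrt(6) = 0.14492814
uc = sqrt(0.55910859^2 + 0.17609183^2 + 0.14492814^2) = 0.60383351
U = k * uc = 3 * 0.60383351
U = 1.8115

1.8115


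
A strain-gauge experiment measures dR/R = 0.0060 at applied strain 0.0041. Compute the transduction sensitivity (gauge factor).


GF = (dR/R) / epsilon
= 0.0060 / 0.0041
= 1.4634

1.4634


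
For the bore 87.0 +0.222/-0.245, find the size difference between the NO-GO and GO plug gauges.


GO = nominal - lower_tol (smallest hole = maximum material condition)
GO = 87.0 - 0.245 = 86.755
NO-GO = nominal + upper_tol (largest hole = least material condition)
NO-GO = 87.0 + 0.222 = 87.222
spread = NO-GO - GO = 87.222 - 86.755 = 0.4670

0.4670


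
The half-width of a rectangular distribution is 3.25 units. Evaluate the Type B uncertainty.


u_B = half_width / sqrt(3)
u_B = 3.25 / 1.7320508
u_B = 1.8764

1.8764


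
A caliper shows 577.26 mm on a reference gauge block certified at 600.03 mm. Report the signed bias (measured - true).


Systematic error = measured - true
= 577.26 - 600.03
= -22.7700

-22.7700


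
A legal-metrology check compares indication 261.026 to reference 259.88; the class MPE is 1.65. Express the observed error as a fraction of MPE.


e = indication - reference = 261.026 - 259.88 = 1.1460
|e| = 1.1460
ratio = |e| / MPE = 1.1460 / 1.65
ratio = 0.6945

0.6945


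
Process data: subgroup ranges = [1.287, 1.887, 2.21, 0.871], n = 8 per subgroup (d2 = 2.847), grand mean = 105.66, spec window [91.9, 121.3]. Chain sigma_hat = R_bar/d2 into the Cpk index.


R_bar = (1.287 + 1.887 + 2.21 + 0.871) / 4 = 1.56375
sigma = R_bar / d2 = 1.56375 / 2.847 = 0.54926238
Cp = (USL - LSL)/(6*sigma) = (121.3 - 91.9)/(6*0.54926238) = 8.9211
Cpu = (121.3 - 105.66)/(3*0.54926238) = 9.4915
Cpl = (105.66 - 91.9)/(3*0.54926238) = 8.3506
Cpk = min(Cpu, Cpl) = 8.3506

8.3506


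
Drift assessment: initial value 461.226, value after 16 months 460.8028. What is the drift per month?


rate = (v2 - v1) / months
= (460.8028 - 461.226) / 16
= -0.4232 / 16
= -0.0265

-0.0265


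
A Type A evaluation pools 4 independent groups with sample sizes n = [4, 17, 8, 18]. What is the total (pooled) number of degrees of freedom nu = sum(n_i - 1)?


nu = sum_i (n_i - 1)
nu = ((4 - 1) + (17 - 1) + (8 - 1) + (18 - 1))
nu = 3 + 16 + 7 + 17
nu = 43

43


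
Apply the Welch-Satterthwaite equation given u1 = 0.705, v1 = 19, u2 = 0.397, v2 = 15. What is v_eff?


uc = sqrt(u1^2 + u2^2) = sqrt(0.705^2 + 0.397^2) = 0.80909456
v_eff = uc^4 / (u1^4/v1 + u2^4/v2)
= 0.80909456^4 / (0.705^4/19 + 0.397^4/15)
= 0.42854568 / 0.014657821
v_eff = 29.2367

29.2367


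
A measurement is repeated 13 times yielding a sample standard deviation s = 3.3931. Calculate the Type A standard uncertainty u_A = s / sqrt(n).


u_A = s / sqrt(n)
u_A = 3.3931 / sqrt(13)
u_A = 3.3931 / 3.6055513
u_A = 0.9411

0.9411


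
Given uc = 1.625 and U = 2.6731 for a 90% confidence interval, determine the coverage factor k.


k = U / uc
k = 2.6731 / 1.625
k = 1.645

1.645


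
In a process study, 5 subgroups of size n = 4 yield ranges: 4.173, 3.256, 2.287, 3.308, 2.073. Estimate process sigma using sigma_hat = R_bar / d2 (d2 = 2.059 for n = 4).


R_bar = (4.173 + 3.256 + 2.287 + 3.308 + 2.073) / 5
R_bar = 15.097 / 5 = 3.0194
sigma_hat = R_bar / d2 = 3.0194 / 2.059 = 1.4664

1.4664


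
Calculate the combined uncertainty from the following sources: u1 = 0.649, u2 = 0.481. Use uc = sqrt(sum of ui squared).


uc = sqrt(0.649^2 + 0.481^2)
uc = sqrt(0.652562)
uc = 0.8078

0.8078


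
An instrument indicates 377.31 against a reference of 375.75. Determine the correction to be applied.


Correction = standard - reading
= 375.75 - 377.31
= -1.5600

-1.5600


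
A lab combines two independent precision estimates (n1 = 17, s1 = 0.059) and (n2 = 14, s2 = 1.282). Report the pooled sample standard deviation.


s_p = sqrt(((n1-1)*s1^2 + (n2-1)*s2^2) / (n1+n2-2))
numerator = (17-1)*0.059^2 + (14-1)*1.282^2 = 0.055696 + 21.365812 = 21.421508
denominator = 17 + 14 - 2 = 29
s_p^2 = 21.421508 / 29 = 0.73867269
s_p = sqrt(0.73867269) = 0.8595

0.8595


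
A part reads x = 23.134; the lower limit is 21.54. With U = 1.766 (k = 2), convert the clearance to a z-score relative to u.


u = U / k = 1.766 / 2 = 0.883
margin = |LSL - x| = |21.54 - 23.134| = 1.594
z = margin / u = 1.594 / 0.883
z = 1.8052

1.8052


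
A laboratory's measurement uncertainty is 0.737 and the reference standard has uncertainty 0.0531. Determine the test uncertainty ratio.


TUR = u_lab / u_ref
= 0.737 / 0.0531
= 13.8795

13.8795


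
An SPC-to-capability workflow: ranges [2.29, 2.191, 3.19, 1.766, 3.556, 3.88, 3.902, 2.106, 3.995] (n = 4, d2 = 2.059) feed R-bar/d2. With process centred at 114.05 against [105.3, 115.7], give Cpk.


R_bar = (2.29 + 2.191 + 3.19 + 1.766 + 3.556 + 3.88 + 3.902 + 2.106 + 3.995) / 9 = 2.9862222
sigma = R_bar / d2 = 2.9862222 / 2.059 = 1.4503265
Cp = (USL - LSL)/(6*sigma) = (115.7 - 105.3)/(6*1.4503265) = 1.1951
Cpu = (115.7 - 114.05)/(3*1.4503265) = 0.3792
Cpl = (114.05 - 105.3)/(3*1.4503265) = 2.0110
Cpk = min(Cpu, Cpl) = 0.3792

0.3792


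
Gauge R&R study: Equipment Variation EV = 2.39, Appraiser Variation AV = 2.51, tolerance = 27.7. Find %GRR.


GRR = sqrt(EV^2 + AV^2) = sqrt(2.39^2 + 2.51^2) = 3.4658621
%GRR = GRR / tol * 100 = 3.4658621 / 27.7 * 100
%GRR = 12.5121

12.5121


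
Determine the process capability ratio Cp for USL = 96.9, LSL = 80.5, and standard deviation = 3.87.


Cp = (USL - LSL) / (6 * sigma)
= (96.9 - 80.5) / (6 * 3.87)
= 16.4000 / 23.2200
= 0.7063

0.7063


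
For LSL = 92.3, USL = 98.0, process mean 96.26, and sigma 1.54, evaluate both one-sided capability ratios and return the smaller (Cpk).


Cpu = (USL - mean) / (3*sigma) = (98.0 - 96.26) / (3*1.54) = 0.3766
Cpl = (mean - LSL) / (3*sigma) = (96.26 - 92.3) / (3*1.54) = 0.8571
Cpk = min(Cpu, Cpl) = 0.3766

0.3766


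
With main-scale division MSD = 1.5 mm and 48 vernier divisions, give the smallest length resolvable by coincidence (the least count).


LC = MSD / n_div
= 1.5 / 48
= 0.0312

0.0312


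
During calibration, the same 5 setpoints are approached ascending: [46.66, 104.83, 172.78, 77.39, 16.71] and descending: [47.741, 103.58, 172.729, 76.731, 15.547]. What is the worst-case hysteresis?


|46.66 - 47.741| = 1.0810
|104.83 - 103.58| = 1.2500
|172.78 - 172.729| = 0.0510
|77.39 - 76.731| = 0.6590
|16.71 - 15.547| = 1.1630
hysteresis = max(diffs) = 1.2500

1.2500


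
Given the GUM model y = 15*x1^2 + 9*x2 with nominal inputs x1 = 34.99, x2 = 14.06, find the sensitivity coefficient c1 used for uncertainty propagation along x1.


y = 15*x1^2 + 9*x2
dy/dx1 = 2*15*x1
Evaluate at x1 = 34.99: c1 = 30 * 34.99
c1 = 1049.7000

1049.7000


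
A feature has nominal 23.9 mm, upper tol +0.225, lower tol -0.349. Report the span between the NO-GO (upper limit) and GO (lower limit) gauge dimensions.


GO = nominal - lower_tol (smallest hole = maximum material condition)
GO = 23.9 - 0.349 = 23.551
NO-GO = nominal + upper_tol (largest hole = least material condition)
NO-GO = 23.9 + 0.225 = 24.125
spread = NO-GO - GO = 24.125 - 23.551 = 0.5740

0.5740


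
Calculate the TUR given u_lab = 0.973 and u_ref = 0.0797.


TUR = u_lab / u_ref
= 0.973 / 0.0797
= 12.2083

12.2083


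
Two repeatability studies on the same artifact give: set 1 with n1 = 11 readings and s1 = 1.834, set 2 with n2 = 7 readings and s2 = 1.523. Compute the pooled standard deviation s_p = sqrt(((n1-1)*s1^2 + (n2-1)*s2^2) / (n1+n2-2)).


s_p = sqrt(((n1-1)*s1^2 + (n2-1)*s2^2) / (n1+n2-2))
numerator = (11-1)*1.834^2 + (7-1)*1.523^2 = 33.63556 + 13.917174 = 47.552734
denominator = 11 + 7 - 2 = 16
s_p^2 = 47.552734 / 16 = 2.9720459
s_p = sqrt(2.9720459) = 1.7240

1.7240


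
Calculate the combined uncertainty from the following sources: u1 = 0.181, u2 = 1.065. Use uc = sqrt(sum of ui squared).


uc = sqrt(0.181^2 + 1.065^2)
uc = sqrt(1.166986)
uc = 1.0803

1.0803


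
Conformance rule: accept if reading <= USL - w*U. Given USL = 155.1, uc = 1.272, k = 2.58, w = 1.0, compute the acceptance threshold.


U = k * uc = 2.58 * 1.272 = 3.28176
guard band g = w * U = 1.0 * 3.28176 = 3.28176
AL = USL - g = 155.1 - 3.28176
AL = 151.8182

151.8182


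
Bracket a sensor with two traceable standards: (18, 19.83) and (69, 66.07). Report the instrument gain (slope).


slope = (y2 - y1) / (x2 - x1)
= (66.07 - 19.83) / (69 - 18)
= 46.2400 / 51
= 0.9067

0.9067


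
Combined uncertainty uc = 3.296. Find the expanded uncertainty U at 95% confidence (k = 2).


U = k * uc
U = 2 * 3.296
U = 6.5920

6.5920


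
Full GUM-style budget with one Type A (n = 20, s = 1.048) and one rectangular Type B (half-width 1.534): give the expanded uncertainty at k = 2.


u_A = s / sqrt(n) = 1.048 / sqrt(20) = 0.23433992
u_B = half_width / sqrt(3) = 1.534 / sqrt(3) = 0.88565531
uc = sqrt(u_A^2 + u_B^2) = sqrt(0.23433992^2 + 0.88565531^2) = 0.91613347
U = k * uc = 2 * 0.91613347
U = 1.8323

1.8323


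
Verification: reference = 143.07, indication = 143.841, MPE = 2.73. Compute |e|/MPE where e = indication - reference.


e = indication - reference = 143.841 - 143.07 = 0.7710
|e| = 0.7710
ratio = |e| / MPE = 0.7710 / 2.73
ratio = 0.2824

0.2824


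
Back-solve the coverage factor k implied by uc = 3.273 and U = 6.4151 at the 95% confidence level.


k = U / uc
k = 6.4151 / 3.273
k = 1.96

1.96


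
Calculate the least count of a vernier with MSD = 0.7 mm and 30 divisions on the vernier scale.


LC = MSD / n_div
= 0.7 / 30
= 0.0233

0.0233


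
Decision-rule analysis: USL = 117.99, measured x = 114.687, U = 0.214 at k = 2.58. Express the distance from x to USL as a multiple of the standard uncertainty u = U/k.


u = U / k = 0.214 / 2.58 = 0.082945736
margin = |USL - x| = |117.99 - 114.687| = 3.303
z = margin / u = 3.303 / 0.082945736
z = 39.8212

39.8212


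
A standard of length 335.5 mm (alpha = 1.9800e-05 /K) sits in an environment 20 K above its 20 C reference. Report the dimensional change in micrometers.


dL = L * alpha * dT
= 335.5 * 1.9800e-05 * 20
= 0.1328580 mm
dL_um = 0.1328580 * 1000 = 132.8580 um

132.8580


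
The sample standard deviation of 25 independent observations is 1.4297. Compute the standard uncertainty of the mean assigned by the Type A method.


u_A = s / sqrt(n)
u_A = 1.4297 / sqrt(25)
u_A = 1.4297 / 5
u_A = 0.2859

0.2859


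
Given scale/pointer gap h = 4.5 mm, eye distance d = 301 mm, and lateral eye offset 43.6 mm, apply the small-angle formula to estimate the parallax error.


error = h * offset / d
= 4.5 * 43.6 / 301
= 0.6518

0.6518


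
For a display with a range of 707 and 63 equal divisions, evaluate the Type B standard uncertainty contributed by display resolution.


resolution = range / divisions
resolution = 707 / 63 = 11.222222
u_res = resolution / (2*sqrt(3))
u_res = 11.222222 / 3.4641016
u_res = 3.2396

3.2396


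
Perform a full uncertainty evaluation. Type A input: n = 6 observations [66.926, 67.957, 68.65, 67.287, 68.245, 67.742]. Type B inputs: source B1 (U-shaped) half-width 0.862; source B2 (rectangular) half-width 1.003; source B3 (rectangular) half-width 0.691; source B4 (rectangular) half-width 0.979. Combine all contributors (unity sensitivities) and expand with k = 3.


mean = (66.926 + 67.957 + 68.65 + 67.287 + 68.245 + 67.742) / 6 = 67.80116667
s = sqrt(sum((x - mean)^2)/(n-1)) = 0.62858171
u_A = s / sqrt(n) = 0.62858171 / sqrt(6) = 0.25661741
u_B1 = 0.862 / sqrt(2) = 0.60952605
u_B2 = 1.003 / sqrt(3) = 0.57908232
u_B3 = 0.691 / sqrt(3) = 0.39894904
u_B4 = 0.979 / sqrt(3) = 0.56522591
uc = sqrt(0.25661741^2 + 0.60952605^2 + 0.57908232^2 + 0.39894904^2 + 0.56522591^2) = 1.1186382
U = k * uc = 3 * 1.1186382
U = 3.3559

3.3559


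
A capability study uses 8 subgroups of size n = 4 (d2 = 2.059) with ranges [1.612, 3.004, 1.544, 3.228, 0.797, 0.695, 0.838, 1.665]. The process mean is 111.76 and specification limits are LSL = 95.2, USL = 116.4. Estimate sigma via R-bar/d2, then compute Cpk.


R_bar = (1.612 + 3.004 + 1.544 + 3.228 + 0.797 + 0.695 + 0.838 + 1.665) / 8 = 1.672875
sigma = R_bar / d2 = 1.672875 / 2.059 = 0.81246965
Cp = (USL - LSL)/(6*sigma) = (116.4 - 95.2)/(6*0.81246965) = 4.3489
Cpu = (116.4 - 111.76)/(3*0.81246965) = 1.9037
Cpl = (111.76 - 95.2)/(3*0.81246965) = 6.7941
Cpk = min(Cpu, Cpl) = 1.9037

1.9037


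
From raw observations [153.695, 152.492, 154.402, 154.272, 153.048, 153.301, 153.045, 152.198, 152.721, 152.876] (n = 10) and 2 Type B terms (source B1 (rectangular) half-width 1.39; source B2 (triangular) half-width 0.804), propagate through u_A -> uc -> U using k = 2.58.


mean = (153.695 + 152.492 + 154.402 + 154.272 + 153.048 + 153.301 + 153.045 + 152.198 + 152.721 + 152.876) / 10 = 153.205
s = sqrt(sum((x - mean)^2)/(n-1)) = 0.72539476
u_A = s / sqrt(n) = 0.72539476 / sqrt(10) = 0.22938996
u_B1 = 1.39 / sqrt(3) = 0.80251687
u_B2 = 0.804 / sqrt(6) = 0.32823163
uc = sqrt(0.22938996^2 + 0.80251687^2 + 0.32823163^2) = 0.89687741
U = k * uc = 2.58 * 0.89687741
U = 2.3139

2.3139


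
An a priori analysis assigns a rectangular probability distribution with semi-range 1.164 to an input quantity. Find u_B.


u_B = half_width / sqrt(3)
u_B = 1.164 / 1.7320508
u_B = 0.6720

0.6720


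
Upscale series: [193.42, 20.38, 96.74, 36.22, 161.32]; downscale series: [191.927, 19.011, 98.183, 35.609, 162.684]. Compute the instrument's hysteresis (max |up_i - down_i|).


|193.42 - 191.927| = 1.4930
|20.38 - 19.011| = 1.3690
|96.74 - 98.183| = 1.4430
|36.22 - 35.609| = 0.6110
|161.32 - 162.684| = 1.3640
hysteresis = max(diffs) = 1.4930

1.4930


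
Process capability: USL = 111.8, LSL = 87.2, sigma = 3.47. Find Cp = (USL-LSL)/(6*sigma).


Cp = (USL - LSL) / (6 * sigma)
= (111.8 - 87.2) / (6 * 3.47)
= 24.6000 / 20.8200
= 1.1816

1.1816


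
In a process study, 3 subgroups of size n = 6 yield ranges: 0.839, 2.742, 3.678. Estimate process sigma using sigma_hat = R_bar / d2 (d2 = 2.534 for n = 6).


R_bar = (0.839 + 2.742 + 3.678) / 3
R_bar = 7.259 / 3 = 2.4196667
sigma_hat = R_bar / d2 = 2.4196667 / 2.534 = 0.9549

0.9549


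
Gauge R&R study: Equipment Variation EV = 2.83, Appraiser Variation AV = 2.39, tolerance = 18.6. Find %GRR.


GRR = sqrt(EV^2 + AV^2) = sqrt(2.83^2 + 2.39^2) = 3.7041868
%GRR = GRR / tol * 100 = 3.7041868 / 18.6 * 100
%GRR = 19.9150

19.9150


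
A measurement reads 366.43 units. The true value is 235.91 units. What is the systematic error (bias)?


Systematic error = measured - true
= 366.43 - 235.91
= 130.5200

130.5200


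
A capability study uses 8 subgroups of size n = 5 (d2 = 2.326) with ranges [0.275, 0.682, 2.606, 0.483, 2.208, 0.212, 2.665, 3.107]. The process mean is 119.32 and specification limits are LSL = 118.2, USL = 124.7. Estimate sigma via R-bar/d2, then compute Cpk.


R_bar = (0.275 + 0.682 + 2.606 + 0.483 + 2.208 + 0.212 + 2.665 + 3.107) / 8 = 1.52975
sigma = R_bar / d2 = 1.52975 / 2.326 = 0.65767412
Cp = (USL - LSL)/(6*sigma) = (124.7 - 118.2)/(6*0.65767412) = 1.6472
Cpu = (124.7 - 119.32)/(3*0.65767412) = 2.7268
Cpl = (119.32 - 118.2)/(3*0.65767412) = 0.5677
Cpk = min(Cpu, Cpl) = 0.5677

0.5677


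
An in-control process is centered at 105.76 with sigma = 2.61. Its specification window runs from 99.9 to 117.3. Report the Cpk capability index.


Cpu = (USL - mean) / (3*sigma) = (117.3 - 105.76) / (3*2.61) = 1.4738
Cpl = (mean - LSL) / (3*sigma) = (105.76 - 99.9) / (3*2.61) = 0.7484
Cpk = min(Cpu, Cpl) = 0.7484

0.7484


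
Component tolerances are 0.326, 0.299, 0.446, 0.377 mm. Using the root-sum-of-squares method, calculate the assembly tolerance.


RSS = sqrt(0.326^2 + 0.299^2 + 0.446^2 + 0.377^2)
= sqrt(0.536722)
= 0.7326

0.7326


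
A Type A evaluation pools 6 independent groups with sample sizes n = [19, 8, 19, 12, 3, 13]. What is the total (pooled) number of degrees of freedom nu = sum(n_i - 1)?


nu = sum_i (n_i - 1)
nu = ((19 - 1) + (8 - 1) + (19 - 1) + (12 - 1) + (3 - 1) + (13 - 1))
nu = 18 + 7 + 18 + 11 + 2 + 12
nu = 68

68


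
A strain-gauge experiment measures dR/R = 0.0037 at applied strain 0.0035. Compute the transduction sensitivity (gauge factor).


GF = (dR/R) / epsilon
= 0.0037 / 0.0035
= 1.0571

1.0571


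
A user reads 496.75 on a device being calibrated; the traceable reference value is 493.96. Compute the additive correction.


Correction = standard - reading
= 493.96 - 496.75
= -2.7900

-2.7900


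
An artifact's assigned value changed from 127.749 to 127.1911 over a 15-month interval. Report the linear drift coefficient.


rate = (v2 - v1) / months
= (127.1911 - 127.749) / 15
= -0.5579 / 15
= -0.0372

-0.0372


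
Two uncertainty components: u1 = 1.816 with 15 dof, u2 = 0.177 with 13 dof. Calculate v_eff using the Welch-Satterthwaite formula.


uc = sqrt(u1^2 + u2^2) = sqrt(1.816^2 + 0.177^2) = 1.8246054
v_eff = uc^4 / (u1^4/v1 + u2^4/v2)
= 1.8246054^4 / (1.816^4/15 + 0.177^4/13)
= 11.083472 / 0.72513245
v_eff = 15.2848

15.2848


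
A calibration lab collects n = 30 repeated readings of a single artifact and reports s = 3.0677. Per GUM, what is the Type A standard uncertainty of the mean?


u_A = s / sqrt(n)
u_A = 3.0677 / sqrt(30)
u_A = 3.0677 / 5.4772256
u_A = 0.5601

0.5601


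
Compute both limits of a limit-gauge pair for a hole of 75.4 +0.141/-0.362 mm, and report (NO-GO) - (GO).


GO = nominal - lower_tol (smallest hole = maximum material condition)
GO = 75.4 - 0.362 = 75.038
NO-GO = nominal + upper_tol (largest hole = least material condition)
NO-GO = 75.4 + 0.141 = 75.541
spread = NO-GO - GO = 75.541 - 75.038 = 0.5030

0.5030


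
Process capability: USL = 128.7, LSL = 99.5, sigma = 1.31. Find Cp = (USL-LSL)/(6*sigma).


Cp = (USL - LSL) / (6 * sigma)
= (128.7 - 99.5) / (6 * 1.31)
= 29.2000 / 7.8600
= 3.7150

3.7150


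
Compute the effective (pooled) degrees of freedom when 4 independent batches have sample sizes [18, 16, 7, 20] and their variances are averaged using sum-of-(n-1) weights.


nu = sum_i (n_i - 1)
nu = ((18 - 1) + (16 - 1) + (7 - 1) + (20 - 1))
nu = 17 + 15 + 6 + 19
nu = 57

57


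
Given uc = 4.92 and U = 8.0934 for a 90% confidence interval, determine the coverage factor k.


k = U / uc
k = 8.0934 / 4.92
k = 1.645

1.645


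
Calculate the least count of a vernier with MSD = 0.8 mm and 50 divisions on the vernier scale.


LC = MSD / n_div
= 0.8 / 50
= 0.0160

0.0160


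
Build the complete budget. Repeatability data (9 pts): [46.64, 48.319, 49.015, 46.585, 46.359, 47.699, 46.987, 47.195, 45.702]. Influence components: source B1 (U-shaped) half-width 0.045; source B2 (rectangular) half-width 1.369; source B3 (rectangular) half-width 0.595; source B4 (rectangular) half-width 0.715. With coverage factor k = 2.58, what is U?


mean = (46.64 + 48.319 + 49.015 + 46.585 + 46.359 + 47.699 + 46.987 + 47.195 + 45.702) / 9 = 47.16677778
s = sqrt(sum((x - mean)^2)/(n-1)) = 1.0291961
u_A = s / sqrt(n) = 1.0291961 / sqrt(9) = 0.34306537
u_B1 = 0.045 / sqrt(2) = 0.031819805
u_B2 = 1.369 / sqrt(3) = 0.79039252
u_B3 = 0.595 / sqrt(3) = 0.34352341
u_B4 = 0.715 / sqrt(3) = 0.41280544
uc = sqrt(0.34306537^2 + 0.031819805^2 + 0.79039252^2 + 0.34352341^2 + 0.41280544^2) = 1.0157969
U = k * uc = 2.58 * 1.0157969
U = 2.6208

2.6208


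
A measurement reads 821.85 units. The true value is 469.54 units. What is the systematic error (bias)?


Systematic error = measured - true
= 821.85 - 469.54
= 352.3100

352.3100


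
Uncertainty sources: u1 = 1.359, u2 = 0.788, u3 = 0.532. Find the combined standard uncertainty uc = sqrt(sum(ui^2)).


uc = sqrt(1.359^2 + 0.788^2 + 0.532^2)
uc = sqrt(2.750849)
uc = 1.6586

1.6586


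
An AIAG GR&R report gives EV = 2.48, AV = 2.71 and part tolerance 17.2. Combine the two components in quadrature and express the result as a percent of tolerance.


GRR = sqrt(EV^2 + AV^2) = sqrt(2.48^2 + 2.71^2) = 3.6734861
%GRR = GRR / tol * 100 = 3.6734861 / 17.2 * 100
%GRR = 21.3575

21.3575


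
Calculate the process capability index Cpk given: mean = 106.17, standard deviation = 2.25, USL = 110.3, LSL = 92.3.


Cpu = (USL - mean) / (3*sigma) = (110.3 - 106.17) / (3*2.25) = 0.6119
Cpl = (mean - LSL) / (3*sigma) = (106.17 - 92.3) / (3*2.25) = 2.0548
Cpk = min(Cpu, Cpl) = 0.6119

0.6119


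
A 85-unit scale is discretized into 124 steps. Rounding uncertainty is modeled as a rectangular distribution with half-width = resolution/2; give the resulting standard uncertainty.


resolution = range / divisions
resolution = 85 / 124 = 0.68548387
u_res = resolution / (2*sqrt(3))
u_res = 0.68548387 / 3.4641016
u_res = 0.1979

0.1979


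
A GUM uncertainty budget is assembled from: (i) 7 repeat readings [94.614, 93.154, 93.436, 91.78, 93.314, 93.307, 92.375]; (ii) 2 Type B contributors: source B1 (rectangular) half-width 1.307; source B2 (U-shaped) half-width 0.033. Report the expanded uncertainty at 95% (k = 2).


mean = (94.614 + 93.154 + 93.436 + 91.78 + 93.314 + 93.307 + 92.375) / 7 = 93.14
s = sqrt(sum((x - mean)^2)/(n-1)) = 0.89008221
u_A = s / sqrt(n) = 0.89008221 / sqrt(7) = 0.33641945
u_B1 = 1.307 / sqrt(3) = 0.7545968
u_B2 = 0.033 / sqrt(2) = 0.023334524
uc = sqrt(0.33641945^2 + 0.7545968^2 + 0.023334524^2) = 0.82652216
U = k * uc = 2 * 0.82652216
U = 1.6530

1.6530


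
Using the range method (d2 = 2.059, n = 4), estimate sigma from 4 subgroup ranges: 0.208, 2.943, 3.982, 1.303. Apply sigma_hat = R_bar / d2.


R_bar = (0.208 + 2.943 + 3.982 + 1.303) / 4
R_bar = 8.436 / 4 = 2.109
sigma_hat = R_bar / d2 = 2.109 / 2.059 = 1.0243

1.0243


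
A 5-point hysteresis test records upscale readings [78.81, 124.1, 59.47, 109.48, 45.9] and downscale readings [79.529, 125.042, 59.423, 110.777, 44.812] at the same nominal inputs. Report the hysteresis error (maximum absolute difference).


|78.81 - 79.529| = 0.7190
|124.1 - 125.042| = 0.9420
|59.47 - 59.423| = 0.0470
|109.48 - 110.777| = 1.2970
|45.9 - 44.812| = 1.0880
hysteresis = max(diffs) = 1.2970

1.2970


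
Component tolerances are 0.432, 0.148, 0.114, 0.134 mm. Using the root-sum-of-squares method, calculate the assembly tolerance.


RSS = sqrt(0.432^2 + 0.148^2 + 0.114^2 + 0.134^2)
= sqrt(0.23948)
= 0.4894

0.4894


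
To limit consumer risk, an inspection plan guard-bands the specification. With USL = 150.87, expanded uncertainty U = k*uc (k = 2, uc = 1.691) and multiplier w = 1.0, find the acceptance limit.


U = k * uc = 2 * 1.691 = 3.382
guard band g = w * U = 1.0 * 3.382 = 3.382
AL = USL - g = 150.87 - 3.382
AL = 147.4880

147.4880


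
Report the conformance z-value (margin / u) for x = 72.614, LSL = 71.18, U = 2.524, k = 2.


u = U / k = 2.524 / 2 = 1.262
margin = |LSL - x| = |71.18 - 72.614| = 1.434
z = margin / u = 1.434 / 1.262
z = 1.1363

1.1363


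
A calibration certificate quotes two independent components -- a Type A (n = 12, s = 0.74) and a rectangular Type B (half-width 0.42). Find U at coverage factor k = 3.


u_A = s / sqrt(n) = 0.74 / sqrt(12) = 0.2136196
u_B = half_width / sqrt(3) = 0.42 / sqrt(3) = 0.24248711
uc = sqrt(u_A^2 + u_B^2) = sqrt(0.2136196^2 + 0.24248711^2) = 0.32316146
U = k * uc = 3 * 0.32316146
U = 0.9695

0.9695
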